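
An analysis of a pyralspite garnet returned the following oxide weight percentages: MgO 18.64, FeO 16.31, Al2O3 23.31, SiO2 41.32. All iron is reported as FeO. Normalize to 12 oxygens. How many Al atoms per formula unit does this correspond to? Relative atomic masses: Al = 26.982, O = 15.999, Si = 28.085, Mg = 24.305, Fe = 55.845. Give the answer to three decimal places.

1.995 Al apfu

MgO (M=40.304): mol = 0.46249; Mg = 0.46249, O = 0.46249.
FeO (M=71.844): mol = 0.22702; Fe = 0.22702, O = 0.22702.
Al2O3 (M=101.961): mol = 0.22862; Al = 0.45724, O = 0.68586.
SiO2 (M=60.083): mol = 0.68772; Si = 0.68772, O = 1.37544.
ΣO = 2.75081; factor = 12/ΣO = 4.36235.
Al apfu = 0.45724 × 4.36235 = 1.995.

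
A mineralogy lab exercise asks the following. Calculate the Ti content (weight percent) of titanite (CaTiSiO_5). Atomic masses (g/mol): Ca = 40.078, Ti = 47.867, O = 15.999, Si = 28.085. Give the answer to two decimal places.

24.42 weight percent

Molar mass of CaTiSiO_5: 1×40.078 + 1×47.867 + 1×28.085 + 5×15.999 = 196.025 g/mol.
Mass of Ti per formula unit: 1 × 47.867 = 47.867 g.
Weight fraction Ti = 47.867 / 196.025 = 0.2442.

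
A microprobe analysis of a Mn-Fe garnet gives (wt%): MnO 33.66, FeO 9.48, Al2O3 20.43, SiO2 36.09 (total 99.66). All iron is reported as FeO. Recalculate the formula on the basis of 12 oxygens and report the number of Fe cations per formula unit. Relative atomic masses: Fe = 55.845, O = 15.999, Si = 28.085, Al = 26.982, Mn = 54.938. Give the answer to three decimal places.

0.657 Fe apfu

MnO (M=70.937): mol = 0.47451; Mn = 0.47451, O = 0.47451.
FeO (M=71.844): mol = 0.13195; Fe = 0.13195, O = 0.13195.
Al2O3 (M=101.961): mol = 0.20037; Al = 0.40074, O = 0.60111.
SiO2 (M=60.083): mol = 0.60067; Si = 0.60067, O = 1.20134.
ΣO = 2.40891; factor = 12/ΣO = 4.98151.
Fe apfu = 0.13195 × 4.98151 = 0.657.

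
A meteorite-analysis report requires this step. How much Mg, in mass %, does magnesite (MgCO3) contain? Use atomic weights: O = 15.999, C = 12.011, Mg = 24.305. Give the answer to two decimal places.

28.83 mass %

Formula mass = 1×24.305 + 1×12.011 + 3×15.999 = 84.313 g/mol, of which 24.305 g is Mg.
So Mg makes up 24.305/84.313 = 0.2883 of the mass, i.e. 28.83%.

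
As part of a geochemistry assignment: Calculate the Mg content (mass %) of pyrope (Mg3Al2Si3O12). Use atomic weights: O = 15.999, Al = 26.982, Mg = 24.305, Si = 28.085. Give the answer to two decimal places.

M(Mg3Al2Si3O12) = 403.122 g/mol.
Mg contributes 3 × 24.305 = 72.915 g per mole.
72.915/403.122 = 0.1809 → 18.09%.

18.09 mass %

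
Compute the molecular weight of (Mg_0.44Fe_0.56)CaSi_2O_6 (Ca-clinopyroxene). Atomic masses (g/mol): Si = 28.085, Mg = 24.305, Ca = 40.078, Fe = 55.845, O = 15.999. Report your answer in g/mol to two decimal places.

234.21 g/mol

The formula mass is the sum 0.44*24.305 + 0.56*55.845 + 1*40.078 + 2*28.085 + 6*15.999.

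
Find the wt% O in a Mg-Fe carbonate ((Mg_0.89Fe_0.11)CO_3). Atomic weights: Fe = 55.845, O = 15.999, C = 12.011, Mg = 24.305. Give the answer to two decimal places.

Formula mass = 0.89·24.305 + 0.11·55.845 + 1·12.011 + 3·15.999 = 87.782 g/mol, of which 47.997 g is O.
So O makes up 47.997/87.782 = 0.5468 of the mass, i.e. 54.68%.

54.68 wt%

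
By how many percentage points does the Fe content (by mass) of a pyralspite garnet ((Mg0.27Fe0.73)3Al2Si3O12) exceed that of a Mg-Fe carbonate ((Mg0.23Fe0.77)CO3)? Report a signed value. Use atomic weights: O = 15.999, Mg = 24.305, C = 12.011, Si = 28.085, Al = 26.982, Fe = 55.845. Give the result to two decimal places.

First mineral: 122.301 g Fe in 472.195 g formula = 25.90 wt% Fe.
Second mineral: 43.001 g Fe in 108.599 g formula = 39.60 wt% Fe.
25.90% − 39.60% gives a difference of -13.70 percentage points.

-13.70 percentage points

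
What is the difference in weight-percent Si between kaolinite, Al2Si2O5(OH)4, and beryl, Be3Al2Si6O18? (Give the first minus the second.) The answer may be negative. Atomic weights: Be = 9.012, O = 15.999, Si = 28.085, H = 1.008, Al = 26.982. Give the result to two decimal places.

First mineral: 56.170 g Si in 258.157 g formula = 21.76 wt% Si.
Second mineral: 168.510 g Si in 537.492 g formula = 31.35 wt% Si.
21.76% − 31.35% gives a difference of -9.59 percentage points.

-9.59 percentage points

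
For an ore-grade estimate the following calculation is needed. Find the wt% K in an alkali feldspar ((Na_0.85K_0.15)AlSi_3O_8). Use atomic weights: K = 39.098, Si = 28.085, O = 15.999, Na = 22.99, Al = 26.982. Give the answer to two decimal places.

Formula mass = 0.85·22.99 + 0.15·39.098 + 1·26.982 + 3·28.085 + 8·15.999 = 264.635 g/mol, of which 5.865 g is K.
So K makes up 5.865/264.635 = 0.0222 of the mass, i.e. 2.22%.

2.22 wt%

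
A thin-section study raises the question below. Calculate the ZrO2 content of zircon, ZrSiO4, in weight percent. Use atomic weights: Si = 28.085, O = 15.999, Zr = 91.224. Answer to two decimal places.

67.22 wt%

Molar mass of ZrSiO4 = 1*91.224 + 1*28.085 + 4*15.999 = 183.305 g/mol.
Each formula unit contains 1 Zr, equivalent to 1/1 = 1.0000 mol ZrO2.
M(ZrO2) = 1×91.224 + 2×15.999 = 123.222 g/mol.
Mass of ZrO2 per formula unit = 1.0000 × 123.222 = 123.222 g.
ZrO2 wt% = 123.222 / 183.305 × 100 = 67.22%.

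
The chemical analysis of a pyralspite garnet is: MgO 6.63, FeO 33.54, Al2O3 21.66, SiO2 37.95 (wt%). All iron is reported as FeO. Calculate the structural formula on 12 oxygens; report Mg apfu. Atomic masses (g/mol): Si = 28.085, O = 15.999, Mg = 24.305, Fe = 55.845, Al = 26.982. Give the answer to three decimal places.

6.63 wt% MgO ÷ 40.304 g/mol = 0.16450 mol, giving 0.16450 Mg and 0.16450 O.
33.54 wt% FeO ÷ 71.844 g/mol = 0.46684 mol, giving 0.46684 Fe and 0.46684 O.
21.66 wt% Al2O3 ÷ 101.961 g/mol = 0.21243 mol, giving 0.42486 Al and 0.63729 O.
37.95 wt% SiO2 ÷ 60.083 g/mol = 0.63163 mol, giving 0.63163 Si and 1.26326 O.
Oxygen sums to 2.53189; scaling by 12/2.53189 = 4.73954 puts the formula on 12 O.
Mg: 0.16450 × 4.73954 = 0.780 atoms per formula unit.

0.780 Mg apfu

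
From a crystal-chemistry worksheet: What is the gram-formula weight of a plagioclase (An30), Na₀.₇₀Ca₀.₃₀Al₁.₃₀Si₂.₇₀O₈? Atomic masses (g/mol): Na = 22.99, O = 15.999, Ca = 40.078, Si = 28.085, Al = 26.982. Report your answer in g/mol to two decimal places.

267.01 g/mol

The formula mass is the sum 0.70·22.99 + 0.30·40.078 + 1.30·26.982 + 2.70·28.085 + 8·15.999.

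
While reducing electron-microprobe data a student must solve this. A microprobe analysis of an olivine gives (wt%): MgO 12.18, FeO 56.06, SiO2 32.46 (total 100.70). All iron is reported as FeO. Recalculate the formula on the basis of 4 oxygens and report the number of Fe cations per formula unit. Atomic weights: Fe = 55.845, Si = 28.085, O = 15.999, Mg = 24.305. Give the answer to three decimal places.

1.443 Fe apfu

MgO: 12.18/40.304 = 0.30220 mol → 0.30220 mol Mg, 0.30220 mol O.
FeO: 56.06/71.844 = 0.78030 mol → 0.78030 mol Fe, 0.78030 mol O.
SiO2: 32.46/60.083 = 0.54025 mol → 0.54025 mol Si, 1.08050 mol O.
Total oxygen = 2.16300 mol. Normalization factor = 4/2.16300 = 1.84928.
Fe per 4 O = 0.78030 × 1.84928 = 1.443.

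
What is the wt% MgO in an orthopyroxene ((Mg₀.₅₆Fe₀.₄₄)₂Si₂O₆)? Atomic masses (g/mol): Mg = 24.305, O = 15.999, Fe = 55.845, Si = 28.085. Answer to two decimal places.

19.75 wt%

Formula mass = 228.529 g/mol.
1.12 Mg → 1.1200 mol MgO per formula unit; M(MgO) = 40.304, so MgO mass = 45.140 g.
45.140/228.529 × 100 = 19.75 wt%.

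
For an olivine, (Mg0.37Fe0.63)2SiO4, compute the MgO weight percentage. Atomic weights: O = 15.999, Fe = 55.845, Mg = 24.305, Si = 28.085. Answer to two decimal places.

Molar mass of (Mg0.37Fe0.63)2SiO4 = 0.74×24.305 + 1.26×55.845 + 1×28.085 + 4×15.999 = 180.431 g/mol.
Each formula unit contains 0.74 Mg, equivalent to 0.74/1 = 0.7400 mol MgO.
M(MgO) = 1×24.305 + 1×15.999 = 40.304 g/mol.
Mass of MgO per formula unit = 0.7400 × 40.304 = 29.825 g.
MgO wt% = 29.825 / 180.431 × 100 = 16.53%.

16.53 wt%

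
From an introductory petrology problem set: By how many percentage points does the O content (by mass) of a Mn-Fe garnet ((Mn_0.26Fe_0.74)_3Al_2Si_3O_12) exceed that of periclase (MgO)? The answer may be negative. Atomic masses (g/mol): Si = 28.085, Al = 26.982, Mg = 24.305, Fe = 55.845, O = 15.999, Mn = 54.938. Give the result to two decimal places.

M((Mn_0.26Fe_0.74)_3Al_2Si_3O_12) = 497.035 g/mol, so wt% O = 191.988/497.035 × 100 = 38.63%.
M(MgO) = 40.304 g/mol, so wt% O = 15.999/40.304 × 100 = 39.70%.
38.63 − 39.70 = -1.07 pp.

-1.07 percentage points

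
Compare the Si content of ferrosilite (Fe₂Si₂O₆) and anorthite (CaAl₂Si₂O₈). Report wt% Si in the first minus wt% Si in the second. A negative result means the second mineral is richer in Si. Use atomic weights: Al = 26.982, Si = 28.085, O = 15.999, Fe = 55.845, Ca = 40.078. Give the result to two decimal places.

First mineral: 56.170 g Si in 263.854 g formula = 21.29 wt% Si.
Second mineral: 56.170 g Si in 278.204 g formula = 20.19 wt% Si.
21.29% − 20.19% gives a difference of 1.10 percentage points.

1.10 percentage points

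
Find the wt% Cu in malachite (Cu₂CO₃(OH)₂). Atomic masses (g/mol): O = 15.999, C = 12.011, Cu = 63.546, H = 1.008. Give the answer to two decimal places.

Formula mass = 2×63.546 + 1×12.011 + 5×15.999 + 2×1.008 = 221.114 g/mol, of which 127.092 g is Cu.
So Cu makes up 127.092/221.114 = 0.5748 of the mass, i.e. 57.48%.

57.48 weight percent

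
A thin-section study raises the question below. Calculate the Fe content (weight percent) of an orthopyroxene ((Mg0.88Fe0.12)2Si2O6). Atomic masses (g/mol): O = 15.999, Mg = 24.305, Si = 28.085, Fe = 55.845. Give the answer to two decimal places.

Molar mass of (Mg0.88Fe0.12)2Si2O6: 1.76×24.305 + 0.24×55.845 + 2×28.085 + 6×15.999 = 208.344 g/mol.
Mass of Fe per formula unit: 0.24 × 55.845 = 13.403 g.
Weight fraction Fe = 13.403 / 208.344 = 0.0643.

6.43 weight percent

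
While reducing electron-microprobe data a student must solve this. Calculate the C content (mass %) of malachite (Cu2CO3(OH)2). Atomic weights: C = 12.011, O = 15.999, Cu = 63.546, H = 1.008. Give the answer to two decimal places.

5.43 mass %

Molar mass of Cu2CO3(OH)2: 2×63.546 + 1×12.011 + 5×15.999 + 2×1.008 = 221.114 g/mol.
Mass of C per formula unit: 1 × 12.011 = 12.011 g.
Weight fraction C = 12.011 / 221.114 = 0.0543.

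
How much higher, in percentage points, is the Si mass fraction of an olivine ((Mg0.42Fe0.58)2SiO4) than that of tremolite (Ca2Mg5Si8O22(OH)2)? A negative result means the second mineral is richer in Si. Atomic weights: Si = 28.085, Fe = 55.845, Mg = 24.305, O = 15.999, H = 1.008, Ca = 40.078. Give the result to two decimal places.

-11.82 percentage points

First mineral: 28.085 g Si in 177.277 g formula = 15.84 wt% Si.
Second mineral: 224.680 g Si in 812.353 g formula = 27.66 wt% Si.
15.84% − 27.66% gives a difference of -11.82 percentage points.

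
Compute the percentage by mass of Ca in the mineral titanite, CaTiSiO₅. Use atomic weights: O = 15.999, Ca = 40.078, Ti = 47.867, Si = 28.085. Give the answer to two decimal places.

20.45 mass %

Formula mass = 1·40.078 + 1·47.867 + 1·28.085 + 5·15.999 = 196.025 g/mol, of which 40.078 g is Ca.
So Ca makes up 40.078/196.025 = 0.2045 of the mass, i.e. 20.45%.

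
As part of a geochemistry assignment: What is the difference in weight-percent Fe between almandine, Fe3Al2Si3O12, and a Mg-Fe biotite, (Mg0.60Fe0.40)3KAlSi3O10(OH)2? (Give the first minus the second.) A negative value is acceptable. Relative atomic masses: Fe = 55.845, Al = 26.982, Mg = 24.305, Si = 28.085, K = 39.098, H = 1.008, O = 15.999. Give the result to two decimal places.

M(Fe3Al2Si3O12) = 497.742 g/mol, so wt% Fe = 167.535/497.742 × 100 = 33.66%.
M((Mg0.60Fe0.40)3KAlSi3O10(OH)2) = 455.102 g/mol, so wt% Fe = 67.014/455.102 × 100 = 14.73%.
33.66 − 14.73 = 18.93 pp.

18.93 percentage points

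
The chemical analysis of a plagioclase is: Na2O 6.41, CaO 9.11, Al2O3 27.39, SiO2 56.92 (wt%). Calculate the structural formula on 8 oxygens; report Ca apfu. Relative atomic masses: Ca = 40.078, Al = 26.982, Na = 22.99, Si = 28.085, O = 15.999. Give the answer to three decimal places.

Na2O (M=61.979): mol = 0.10342; Na = 0.20684, O = 0.10342.
CaO (M=56.077): mol = 0.16246; Ca = 0.16246, O = 0.16246.
Al2O3 (M=101.961): mol = 0.26863; Al = 0.53726, O = 0.80589.
SiO2 (M=60.083): mol = 0.94736; Si = 0.94736, O = 1.89472.
ΣO = 2.96649; factor = 8/ΣO = 2.69679.
Ca apfu = 0.16246 × 2.69679 = 0.438.

0.438 Ca apfu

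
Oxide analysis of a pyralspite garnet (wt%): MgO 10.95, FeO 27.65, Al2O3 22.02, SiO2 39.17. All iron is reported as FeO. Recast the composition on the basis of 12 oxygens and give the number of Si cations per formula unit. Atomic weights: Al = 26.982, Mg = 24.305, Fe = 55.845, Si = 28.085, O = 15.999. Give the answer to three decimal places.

2.999 Si apfu

10.95 wt% MgO ÷ 40.304 g/mol = 0.27169 mol, giving 0.27169 Mg and 0.27169 O.
27.65 wt% FeO ÷ 71.844 g/mol = 0.38486 mol, giving 0.38486 Fe and 0.38486 O.
22.02 wt% Al2O3 ÷ 101.961 g/mol = 0.21596 mol, giving 0.43192 Al and 0.64788 O.
39.17 wt% SiO2 ÷ 60.083 g/mol = 0.65193 mol, giving 0.65193 Si and 1.30386 O.
Oxygen sums to 2.60829; scaling by 12/2.60829 = 4.60072 puts the formula on 12 O.
Si: 0.65193 × 4.60072 = 2.999 atoms per formula unit.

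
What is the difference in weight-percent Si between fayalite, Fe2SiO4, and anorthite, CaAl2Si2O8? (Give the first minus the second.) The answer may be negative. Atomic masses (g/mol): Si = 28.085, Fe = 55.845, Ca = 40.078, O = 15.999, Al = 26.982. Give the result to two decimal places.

M(Fe2SiO4) = 203.771 g/mol, so wt% Si = 28.085/203.771 × 100 = 13.78%.
M(CaAl2Si2O8) = 278.204 g/mol, so wt% Si = 56.170/278.204 × 100 = 20.19%.
13.78 − 20.19 = -6.41 pp.

-6.41 percentage points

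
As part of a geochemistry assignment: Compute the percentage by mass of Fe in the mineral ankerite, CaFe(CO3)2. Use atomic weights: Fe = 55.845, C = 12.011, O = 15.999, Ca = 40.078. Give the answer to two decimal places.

M(CaFe(CO3)2) = 215.939 g/mol.
Fe contributes 1 × 55.845 = 55.845 g per mole.
55.845/215.939 = 0.2586 → 25.86%.

25.86 weight percent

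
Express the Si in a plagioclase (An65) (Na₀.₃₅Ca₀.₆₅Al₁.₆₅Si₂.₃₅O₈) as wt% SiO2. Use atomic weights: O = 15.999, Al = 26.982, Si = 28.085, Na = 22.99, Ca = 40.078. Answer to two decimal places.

Formula mass = 272.609 g/mol.
2.35 Si → 2.3500 mol SiO2 per formula unit; M(SiO2) = 60.083, so SiO2 mass = 141.195 g.
141.195/272.609 × 100 = 51.79 wt%.

51.79 wt%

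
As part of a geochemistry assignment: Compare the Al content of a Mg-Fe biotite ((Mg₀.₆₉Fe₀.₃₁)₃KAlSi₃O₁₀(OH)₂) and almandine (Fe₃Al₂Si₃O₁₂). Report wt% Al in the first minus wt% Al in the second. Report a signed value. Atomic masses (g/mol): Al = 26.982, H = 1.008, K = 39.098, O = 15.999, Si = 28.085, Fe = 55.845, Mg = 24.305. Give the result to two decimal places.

-4.80 percentage points

Al in (Mg₀.₆₉Fe₀.₃₁)₃KAlSi₃O₁₀(OH)₂: molar mass 446.586 g/mol; 1×26.982 = 26.982 g → 6.04 wt%.
Al in Fe₃Al₂Si₃O₁₂: molar mass 497.742 g/mol; 2×26.982 = 53.964 g → 10.84 wt%.
Difference = 6.04 − 10.84 = -4.80 percentage points.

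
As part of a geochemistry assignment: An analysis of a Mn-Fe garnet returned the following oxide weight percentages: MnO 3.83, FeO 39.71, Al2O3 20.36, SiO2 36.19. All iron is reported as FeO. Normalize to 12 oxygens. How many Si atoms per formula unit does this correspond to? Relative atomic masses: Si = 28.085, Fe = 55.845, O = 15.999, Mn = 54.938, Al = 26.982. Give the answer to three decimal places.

2.999 Si apfu

MnO: 3.83/70.937 = 0.05399 mol → 0.05399 mol Mn, 0.05399 mol O.
FeO: 39.71/71.844 = 0.55273 mol → 0.55273 mol Fe, 0.55273 mol O.
Al2O3: 20.36/101.961 = 0.19968 mol → 0.39936 mol Al, 0.59904 mol O.
SiO2: 36.19/60.083 = 0.60233 mol → 0.60233 mol Si, 1.20466 mol O.
Total oxygen = 2.41042 mol. Normalization factor = 12/2.41042 = 4.97839.
Si per 12 O = 0.60233 × 4.97839 = 2.999.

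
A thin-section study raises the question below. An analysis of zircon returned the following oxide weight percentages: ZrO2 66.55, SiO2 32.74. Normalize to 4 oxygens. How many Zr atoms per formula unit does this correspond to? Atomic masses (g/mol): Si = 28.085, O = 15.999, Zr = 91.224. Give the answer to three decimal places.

0.996 Zr apfu

ZrO2 (M=123.222): mol = 0.54008; Zr = 0.54008, O = 1.08016.
SiO2 (M=60.083): mol = 0.54491; Si = 0.54491, O = 1.08982.
ΣO = 2.16998; factor = 4/ΣO = 1.84333.
Zr apfu = 0.54008 × 1.84333 = 0.996.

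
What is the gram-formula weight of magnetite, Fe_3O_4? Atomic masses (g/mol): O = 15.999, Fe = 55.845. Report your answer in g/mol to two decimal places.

The formula mass is the sum 3(55.845) + 4(15.999).

231.53 g/mol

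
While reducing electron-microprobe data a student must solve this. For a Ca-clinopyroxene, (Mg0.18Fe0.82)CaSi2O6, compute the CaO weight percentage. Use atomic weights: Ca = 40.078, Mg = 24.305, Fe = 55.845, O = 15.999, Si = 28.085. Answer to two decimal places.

23.13 wt%

Molar mass of (Mg0.18Fe0.82)CaSi2O6 = 0.18*24.305 + 0.82*55.845 + 1*40.078 + 2*28.085 + 6*15.999 = 242.410 g/mol.
Each formula unit contains 1 Ca, equivalent to 1/1 = 1.0000 mol CaO.
M(CaO) = 1×40.078 + 1×15.999 = 56.077 g/mol.
Mass of CaO per formula unit = 1.0000 × 56.077 = 56.077 g.
CaO wt% = 56.077 / 242.410 × 100 = 23.13%.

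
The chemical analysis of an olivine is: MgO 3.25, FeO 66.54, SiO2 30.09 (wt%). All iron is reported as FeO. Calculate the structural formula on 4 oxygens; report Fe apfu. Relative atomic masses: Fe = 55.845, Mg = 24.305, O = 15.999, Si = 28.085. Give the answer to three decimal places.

MgO: 3.25/40.304 = 0.08064 mol → 0.08064 mol Mg, 0.08064 mol O.
FeO: 66.54/71.844 = 0.92617 mol → 0.92617 mol Fe, 0.92617 mol O.
SiO2: 30.09/60.083 = 0.50081 mol → 0.50081 mol Si, 1.00162 mol O.
Total oxygen = 2.00843 mol. Normalization factor = 4/2.00843 = 1.99161.
Fe per 4 O = 0.92617 × 1.99161 = 1.845.

1.845 Fe apfu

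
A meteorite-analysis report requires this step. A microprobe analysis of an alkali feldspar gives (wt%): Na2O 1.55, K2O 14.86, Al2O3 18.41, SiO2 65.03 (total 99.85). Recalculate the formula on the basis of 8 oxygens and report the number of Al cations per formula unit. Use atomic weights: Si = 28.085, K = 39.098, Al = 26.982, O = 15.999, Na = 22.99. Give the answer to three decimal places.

Na2O (M=61.979): mol = 0.02501; Na = 0.05002, O = 0.02501.
K2O (M=94.195): mol = 0.15776; K = 0.31552, O = 0.15776.
Al2O3 (M=101.961): mol = 0.18056; Al = 0.36112, O = 0.54168.
SiO2 (M=60.083): mol = 1.08234; Si = 1.08234, O = 2.16468.
ΣO = 2.88913; factor = 8/ΣO = 2.76900.
Al apfu = 0.36112 × 2.76900 = 1.000.

1.000 Al apfu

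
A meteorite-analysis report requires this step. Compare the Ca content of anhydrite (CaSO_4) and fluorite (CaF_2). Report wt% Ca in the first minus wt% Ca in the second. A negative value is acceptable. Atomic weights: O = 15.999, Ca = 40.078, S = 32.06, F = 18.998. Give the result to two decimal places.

-21.89 percentage points

Ca in CaSO_4: molar mass 136.134 g/mol; 1×40.078 = 40.078 g → 29.44 wt%.
Ca in CaF_2: molar mass 78.074 g/mol; 1×40.078 = 40.078 g → 51.33 wt%.
Difference = 29.44 − 51.33 = -21.89 percentage points.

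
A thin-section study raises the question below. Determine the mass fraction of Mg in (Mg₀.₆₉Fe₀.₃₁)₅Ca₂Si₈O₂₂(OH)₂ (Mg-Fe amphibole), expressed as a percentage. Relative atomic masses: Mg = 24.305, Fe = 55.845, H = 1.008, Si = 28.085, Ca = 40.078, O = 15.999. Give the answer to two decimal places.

9.74 weight percent

M((Mg₀.₆₉Fe₀.₃₁)₅Ca₂Si₈O₂₂(OH)₂) = 861.240 g/mol.
Mg contributes 3.45 × 24.305 = 83.852 g per mole.
83.852/861.240 = 0.0974 → 9.74%.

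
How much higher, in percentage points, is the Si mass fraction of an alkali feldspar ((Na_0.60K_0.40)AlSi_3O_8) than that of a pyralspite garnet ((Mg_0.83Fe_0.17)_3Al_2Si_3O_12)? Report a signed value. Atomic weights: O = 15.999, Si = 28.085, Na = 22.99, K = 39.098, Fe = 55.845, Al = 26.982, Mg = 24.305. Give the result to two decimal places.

M((Na_0.60K_0.40)AlSi_3O_8) = 268.662 g/mol, so wt% Si = 84.255/268.662 × 100 = 31.36%.
M((Mg_0.83Fe_0.17)_3Al_2Si_3O_12) = 419.207 g/mol, so wt% Si = 84.255/419.207 × 100 = 20.10%.
31.36 − 20.10 = 11.26 pp.

11.26 percentage points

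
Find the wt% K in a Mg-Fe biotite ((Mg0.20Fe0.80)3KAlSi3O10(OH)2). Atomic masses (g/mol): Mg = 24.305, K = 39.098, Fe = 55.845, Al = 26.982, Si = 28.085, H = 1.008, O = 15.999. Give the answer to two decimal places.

M((Mg0.20Fe0.80)3KAlSi3O10(OH)2) = 492.950 g/mol.
K contributes 1 × 39.098 = 39.098 g per mole.
39.098/492.950 = 0.0793 → 7.93%.

7.93 wt%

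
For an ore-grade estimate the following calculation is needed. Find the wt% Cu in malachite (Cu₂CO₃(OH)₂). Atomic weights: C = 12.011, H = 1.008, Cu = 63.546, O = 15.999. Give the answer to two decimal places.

Formula mass = 2*63.546 + 1*12.011 + 5*15.999 + 2*1.008 = 221.114 g/mol, of which 127.092 g is Cu.
So Cu makes up 127.092/221.114 = 0.5748 of the mass, i.e. 57.48%.

57.48 wt%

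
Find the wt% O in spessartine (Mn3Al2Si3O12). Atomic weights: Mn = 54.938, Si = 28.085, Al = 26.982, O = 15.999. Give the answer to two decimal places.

M(Mn3Al2Si3O12) = 495.021 g/mol.
O contributes 12 × 15.999 = 191.988 g per mole.
191.988/495.021 = 0.3878 → 38.78%.

38.78 weight percent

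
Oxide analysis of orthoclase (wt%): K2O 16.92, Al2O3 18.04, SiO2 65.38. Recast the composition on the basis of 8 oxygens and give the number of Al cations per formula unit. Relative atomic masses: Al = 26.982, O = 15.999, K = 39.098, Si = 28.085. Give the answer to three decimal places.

0.981 Al apfu

K2O (M=94.195): mol = 0.17963; K = 0.35926, O = 0.17963.
Al2O3 (M=101.961): mol = 0.17693; Al = 0.35386, O = 0.53079.
SiO2 (M=60.083): mol = 1.08816; Si = 1.08816, O = 2.17632.
ΣO = 2.88674; factor = 8/ΣO = 2.77129.
Al apfu = 0.35386 × 2.77129 = 0.981.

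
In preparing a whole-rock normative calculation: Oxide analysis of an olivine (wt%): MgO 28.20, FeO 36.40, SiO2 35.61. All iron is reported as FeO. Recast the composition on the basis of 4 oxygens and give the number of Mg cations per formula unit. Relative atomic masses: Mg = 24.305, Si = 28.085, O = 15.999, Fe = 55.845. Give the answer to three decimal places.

MgO: 28.20/40.304 = 0.69968 mol → 0.69968 mol Mg, 0.69968 mol O.
FeO: 36.40/71.844 = 0.50665 mol → 0.50665 mol Fe, 0.50665 mol O.
SiO2: 35.61/60.083 = 0.59268 mol → 0.59268 mol Si, 1.18536 mol O.
Total oxygen = 2.39169 mol. Normalization factor = 4/2.39169 = 1.67246.
Mg per 4 O = 0.69968 × 1.67246 = 1.170.

1.170 Mg apfu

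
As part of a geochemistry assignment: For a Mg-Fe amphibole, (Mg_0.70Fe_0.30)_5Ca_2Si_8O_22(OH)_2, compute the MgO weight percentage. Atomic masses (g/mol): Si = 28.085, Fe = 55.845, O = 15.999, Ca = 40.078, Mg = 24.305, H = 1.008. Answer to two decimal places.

Molar mass of (Mg_0.70Fe_0.30)_5Ca_2Si_8O_22(OH)_2 = 3.50×24.305 + 1.50×55.845 + 2×40.078 + 8×28.085 + 24×15.999 + 2×1.008 = 859.663 g/mol.
Each formula unit contains 3.50 Mg, equivalent to 3.50/1 = 3.5000 mol MgO.
M(MgO) = 1×24.305 + 1×15.999 = 40.304 g/mol.
Mass of MgO per formula unit = 3.5000 × 40.304 = 141.064 g.
MgO wt% = 141.064 / 859.663 × 100 = 16.41%.

16.41 wt%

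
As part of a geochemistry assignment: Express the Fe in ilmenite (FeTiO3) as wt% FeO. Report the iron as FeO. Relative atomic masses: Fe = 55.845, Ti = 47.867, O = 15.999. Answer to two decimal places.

Formula mass = 151.709 g/mol.
1 Fe → 1.0000 mol FeO per formula unit; M(FeO) = 71.844, so FeO mass = 71.844 g.
71.844/151.709 × 100 = 47.36 wt%.

47.36 wt%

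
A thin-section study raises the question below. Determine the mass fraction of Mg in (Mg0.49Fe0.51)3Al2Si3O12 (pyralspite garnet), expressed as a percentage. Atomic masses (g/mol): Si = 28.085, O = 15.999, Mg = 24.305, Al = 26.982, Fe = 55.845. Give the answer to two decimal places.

7.92 wt%

M((Mg0.49Fe0.51)3Al2Si3O12) = 451.378 g/mol.
Mg contributes 1.47 × 24.305 = 35.728 g per mole.
35.728/451.378 = 0.0792 → 7.92%.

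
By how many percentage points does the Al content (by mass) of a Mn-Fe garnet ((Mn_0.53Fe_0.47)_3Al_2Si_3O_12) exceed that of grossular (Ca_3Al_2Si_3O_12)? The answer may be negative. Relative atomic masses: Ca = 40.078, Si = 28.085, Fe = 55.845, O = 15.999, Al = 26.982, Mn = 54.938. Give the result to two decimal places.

M((Mn_0.53Fe_0.47)_3Al_2Si_3O_12) = 496.300 g/mol, so wt% Al = 53.964/496.300 × 100 = 10.87%.
M(Ca_3Al_2Si_3O_12) = 450.441 g/mol, so wt% Al = 53.964/450.441 × 100 = 11.98%.
10.87 − 11.98 = -1.11 pp.

-1.11 percentage points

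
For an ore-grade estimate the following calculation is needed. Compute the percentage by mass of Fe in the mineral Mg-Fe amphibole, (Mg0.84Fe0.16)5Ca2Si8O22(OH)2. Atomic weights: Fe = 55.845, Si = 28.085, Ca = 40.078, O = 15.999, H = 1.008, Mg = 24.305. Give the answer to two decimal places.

Molar mass of (Mg0.84Fe0.16)5Ca2Si8O22(OH)2: 4.20×24.305 + 0.80×55.845 + 2×40.078 + 8×28.085 + 24×15.999 + 2×1.008 = 837.585 g/mol.
Mass of Fe per formula unit: 0.80 × 55.845 = 44.676 g.
Weight fraction Fe = 44.676 / 837.585 = 0.0533.

5.33 weight percent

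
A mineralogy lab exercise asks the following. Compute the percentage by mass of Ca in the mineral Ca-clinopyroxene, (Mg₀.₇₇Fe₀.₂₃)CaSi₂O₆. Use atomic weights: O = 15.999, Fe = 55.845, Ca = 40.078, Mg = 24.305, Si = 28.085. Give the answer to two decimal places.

M((Mg₀.₇₇Fe₀.₂₃)CaSi₂O₆) = 223.801 g/mol.
Ca contributes 1 × 40.078 = 40.078 g per mole.
40.078/223.801 = 0.1791 → 17.91%.

17.91 wt%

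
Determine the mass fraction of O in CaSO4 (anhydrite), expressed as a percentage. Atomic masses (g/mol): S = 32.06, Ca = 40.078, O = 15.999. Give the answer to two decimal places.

Molar mass of CaSO4: 1×40.078 + 1×32.06 + 4×15.999 = 136.134 g/mol.
Mass of O per formula unit: 4 × 15.999 = 63.996 g.
Weight fraction O = 63.996 / 136.134 = 0.4701.

47.01 wt%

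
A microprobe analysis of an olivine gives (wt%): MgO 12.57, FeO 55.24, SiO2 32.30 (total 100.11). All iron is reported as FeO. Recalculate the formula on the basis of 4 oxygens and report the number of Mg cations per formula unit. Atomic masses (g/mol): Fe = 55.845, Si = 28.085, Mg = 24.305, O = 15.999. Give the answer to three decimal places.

0.579 Mg apfu

MgO: 12.57/40.304 = 0.31188 mol → 0.31188 mol Mg, 0.31188 mol O.
FeO: 55.24/71.844 = 0.76889 mol → 0.76889 mol Fe, 0.76889 mol O.
SiO2: 32.30/60.083 = 0.53759 mol → 0.53759 mol Si, 1.07518 mol O.
Total oxygen = 2.15595 mol. Normalization factor = 4/2.15595 = 1.85533.
Mg per 4 O = 0.31188 × 1.85533 = 0.579.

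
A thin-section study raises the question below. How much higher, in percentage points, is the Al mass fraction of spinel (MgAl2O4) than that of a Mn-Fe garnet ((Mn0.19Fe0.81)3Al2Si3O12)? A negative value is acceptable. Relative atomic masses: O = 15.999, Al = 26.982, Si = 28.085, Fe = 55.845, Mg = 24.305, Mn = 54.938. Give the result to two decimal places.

27.08 percentage points

First mineral: 53.964 g Al in 142.265 g formula = 37.93 wt% Al.
Second mineral: 53.964 g Al in 497.225 g formula = 10.85 wt% Al.
37.93% − 10.85% gives a difference of 27.08 percentage points.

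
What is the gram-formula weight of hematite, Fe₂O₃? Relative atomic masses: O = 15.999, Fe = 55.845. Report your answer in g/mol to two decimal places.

M = 2·55.845 + 3·15.999

159.69 g/mol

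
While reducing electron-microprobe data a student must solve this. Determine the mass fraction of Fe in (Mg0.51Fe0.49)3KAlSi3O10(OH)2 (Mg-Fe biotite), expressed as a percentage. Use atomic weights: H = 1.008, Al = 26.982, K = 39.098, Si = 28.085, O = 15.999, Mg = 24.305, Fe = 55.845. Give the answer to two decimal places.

17.71 weight percent

Molar mass of (Mg0.51Fe0.49)3KAlSi3O10(OH)2: 1.53·24.305 + 1.47·55.845 + 1·39.098 + 1·26.982 + 3·28.085 + 12·15.999 + 2·1.008 = 463.618 g/mol.
Mass of Fe per formula unit: 1.47 × 55.845 = 82.092 g.
Weight fraction Fe = 82.092 / 463.618 = 0.1771.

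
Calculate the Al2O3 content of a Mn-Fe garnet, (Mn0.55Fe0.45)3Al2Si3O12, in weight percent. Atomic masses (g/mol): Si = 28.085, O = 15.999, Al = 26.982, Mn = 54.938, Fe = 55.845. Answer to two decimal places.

20.55 wt%

Molar mass of (Mn0.55Fe0.45)3Al2Si3O12 = 1.65*54.938 + 1.35*55.845 + 2*26.982 + 3*28.085 + 12*15.999 = 496.245 g/mol.
Each formula unit contains 2 Al, equivalent to 2/2 = 1.0000 mol Al2O3.
M(Al2O3) = 2×26.982 + 3×15.999 = 101.961 g/mol.
Mass of Al2O3 per formula unit = 1.0000 × 101.961 = 101.961 g.
Al2O3 wt% = 101.961 / 496.245 × 100 = 20.55%.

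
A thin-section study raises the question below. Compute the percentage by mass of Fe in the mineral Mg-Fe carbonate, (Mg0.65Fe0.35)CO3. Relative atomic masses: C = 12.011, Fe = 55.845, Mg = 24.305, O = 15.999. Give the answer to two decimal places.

Formula mass = 0.65·24.305 + 0.35·55.845 + 1·12.011 + 3·15.999 = 95.352 g/mol, of which 19.546 g is Fe.
So Fe makes up 19.546/95.352 = 0.2050 of the mass, i.e. 20.50%.

20.50 weight percent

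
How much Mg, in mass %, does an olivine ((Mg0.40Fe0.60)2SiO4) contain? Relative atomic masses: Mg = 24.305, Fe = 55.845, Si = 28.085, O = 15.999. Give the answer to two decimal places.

10.89 mass %

Molar mass of (Mg0.40Fe0.60)2SiO4: 0.80×24.305 + 1.20×55.845 + 1×28.085 + 4×15.999 = 178.539 g/mol.
Mass of Mg per formula unit: 0.80 × 24.305 = 19.444 g.
Weight fraction Mg = 19.444 / 178.539 = 0.1089.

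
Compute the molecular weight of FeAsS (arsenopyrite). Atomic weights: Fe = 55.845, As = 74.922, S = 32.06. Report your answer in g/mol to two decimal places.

M = 1×55.845 + 1×74.922 + 1×32.06

162.83 g/mol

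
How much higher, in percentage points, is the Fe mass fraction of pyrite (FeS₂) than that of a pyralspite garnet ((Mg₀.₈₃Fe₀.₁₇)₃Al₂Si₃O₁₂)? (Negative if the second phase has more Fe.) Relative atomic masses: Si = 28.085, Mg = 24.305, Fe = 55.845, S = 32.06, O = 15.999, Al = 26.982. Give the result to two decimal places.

39.76 percentage points

First mineral: 55.845 g Fe in 119.965 g formula = 46.55 wt% Fe.
Second mineral: 28.481 g Fe in 419.207 g formula = 6.79 wt% Fe.
46.55% − 6.79% gives a difference of 39.76 percentage points.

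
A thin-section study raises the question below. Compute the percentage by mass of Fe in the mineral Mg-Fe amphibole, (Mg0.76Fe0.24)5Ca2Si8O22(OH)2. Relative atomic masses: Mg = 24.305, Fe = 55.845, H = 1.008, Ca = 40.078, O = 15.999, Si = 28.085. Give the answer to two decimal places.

Molar mass of (Mg0.76Fe0.24)5Ca2Si8O22(OH)2: 3.80·24.305 + 1.20·55.845 + 2·40.078 + 8·28.085 + 24·15.999 + 2·1.008 = 850.201 g/mol.
Mass of Fe per formula unit: 1.20 × 55.845 = 67.014 g.
Weight fraction Fe = 67.014 / 850.201 = 0.0788.

7.88 weight percent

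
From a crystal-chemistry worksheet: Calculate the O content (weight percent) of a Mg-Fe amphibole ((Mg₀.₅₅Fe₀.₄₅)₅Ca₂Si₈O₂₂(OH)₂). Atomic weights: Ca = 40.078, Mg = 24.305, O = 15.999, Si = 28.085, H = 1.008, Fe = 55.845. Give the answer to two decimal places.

43.47 weight percent

M((Mg₀.₅₅Fe₀.₄₅)₅Ca₂Si₈O₂₂(OH)₂) = 883.318 g/mol.
O contributes 24 × 15.999 = 383.976 g per mole.
383.976/883.318 = 0.4347 → 43.47%.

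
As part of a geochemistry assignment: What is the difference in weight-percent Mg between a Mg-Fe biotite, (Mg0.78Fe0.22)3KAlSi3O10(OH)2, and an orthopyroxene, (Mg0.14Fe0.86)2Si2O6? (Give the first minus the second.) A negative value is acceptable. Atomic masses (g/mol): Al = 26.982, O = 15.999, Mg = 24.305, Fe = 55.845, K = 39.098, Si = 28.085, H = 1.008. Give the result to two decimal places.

Mg in (Mg0.78Fe0.22)3KAlSi3O10(OH)2: molar mass 438.070 g/mol; 2.34×24.305 = 56.874 g → 12.98 wt%.
Mg in (Mg0.14Fe0.86)2Si2O6: molar mass 255.023 g/mol; 0.28×24.305 = 6.805 g → 2.67 wt%.
Difference = 12.98 − 2.67 = 10.31 percentage points.

10.31 percentage points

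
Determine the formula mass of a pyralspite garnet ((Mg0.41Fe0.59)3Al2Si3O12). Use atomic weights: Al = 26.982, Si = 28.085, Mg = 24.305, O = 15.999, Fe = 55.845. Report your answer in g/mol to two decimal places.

M = 1.23*24.305 + 1.77*55.845 + 2*26.982 + 3*28.085 + 12*15.999

458.95 g/mol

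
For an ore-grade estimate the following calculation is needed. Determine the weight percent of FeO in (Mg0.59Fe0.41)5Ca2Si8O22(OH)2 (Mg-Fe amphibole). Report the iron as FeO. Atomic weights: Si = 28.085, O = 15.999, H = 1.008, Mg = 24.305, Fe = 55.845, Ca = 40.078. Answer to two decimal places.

M((Mg0.59Fe0.41)5Ca2Si8O22(OH)2) = 877.010 g/mol; M(FeO) = 71.844 g/mol.
Moles FeO per formula unit = 2.05 Fe ÷ 1 = 2.0500.
FeO fraction = (2.0500 × 71.844) / 877.010 = 147.280/877.010 = 0.1679.

16.79 wt%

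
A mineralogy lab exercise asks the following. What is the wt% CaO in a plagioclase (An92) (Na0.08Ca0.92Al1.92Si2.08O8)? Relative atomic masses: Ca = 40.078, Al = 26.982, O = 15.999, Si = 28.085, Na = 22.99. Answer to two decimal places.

18.63 wt%

M(Na0.08Ca0.92Al1.92Si2.08O8) = 276.925 g/mol; M(CaO) = 56.077 g/mol.
Moles CaO per formula unit = 0.92 Ca ÷ 1 = 0.9200.
CaO fraction = (0.9200 × 56.077) / 276.925 = 51.591/276.925 = 0.1863.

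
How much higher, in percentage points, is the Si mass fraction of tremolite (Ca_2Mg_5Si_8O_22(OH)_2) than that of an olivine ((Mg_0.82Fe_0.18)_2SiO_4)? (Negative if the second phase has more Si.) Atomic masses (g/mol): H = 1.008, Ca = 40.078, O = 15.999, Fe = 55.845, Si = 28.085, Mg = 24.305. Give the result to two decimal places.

First mineral: 224.680 g Si in 812.353 g formula = 27.66 wt% Si.
Second mineral: 28.085 g Si in 152.045 g formula = 18.47 wt% Si.
27.66% − 18.47% gives a difference of 9.19 percentage points.

9.19 percentage points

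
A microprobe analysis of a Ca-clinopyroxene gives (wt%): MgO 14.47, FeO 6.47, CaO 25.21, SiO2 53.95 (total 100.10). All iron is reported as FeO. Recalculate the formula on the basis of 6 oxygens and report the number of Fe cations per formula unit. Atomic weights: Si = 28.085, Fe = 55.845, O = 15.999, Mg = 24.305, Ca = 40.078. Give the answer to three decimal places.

0.201 Fe apfu

14.47 wt% MgO ÷ 40.304 g/mol = 0.35902 mol, giving 0.35902 Mg and 0.35902 O.
6.47 wt% FeO ÷ 71.844 g/mol = 0.09006 mol, giving 0.09006 Fe and 0.09006 O.
25.21 wt% CaO ÷ 56.077 g/mol = 0.44956 mol, giving 0.44956 Ca and 0.44956 O.
53.95 wt% SiO2 ÷ 60.083 g/mol = 0.89792 mol, giving 0.89792 Si and 1.79584 O.
Oxygen sums to 2.69448; scaling by 6/2.69448 = 2.22677 puts the formula on 6 O.
Fe: 0.09006 × 2.22677 = 0.201 atoms per formula unit.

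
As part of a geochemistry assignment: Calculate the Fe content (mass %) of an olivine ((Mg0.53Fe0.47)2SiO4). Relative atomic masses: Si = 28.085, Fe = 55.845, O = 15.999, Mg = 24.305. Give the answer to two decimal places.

30.82 mass %

Molar mass of (Mg0.53Fe0.47)2SiO4: 1.06·24.305 + 0.94·55.845 + 1·28.085 + 4·15.999 = 170.339 g/mol.
Mass of Fe per formula unit: 0.94 × 55.845 = 52.494 g.
Weight fraction Fe = 52.494 / 170.339 = 0.3082.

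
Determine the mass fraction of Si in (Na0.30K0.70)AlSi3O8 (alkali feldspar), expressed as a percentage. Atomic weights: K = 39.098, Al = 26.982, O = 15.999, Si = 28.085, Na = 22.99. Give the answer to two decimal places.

Molar mass of (Na0.30K0.70)AlSi3O8: 0.30·22.99 + 0.70·39.098 + 1·26.982 + 3·28.085 + 8·15.999 = 273.495 g/mol.
Mass of Si per formula unit: 3 × 28.085 = 84.255 g.
Weight fraction Si = 84.255 / 273.495 = 0.3081.

30.81 wt%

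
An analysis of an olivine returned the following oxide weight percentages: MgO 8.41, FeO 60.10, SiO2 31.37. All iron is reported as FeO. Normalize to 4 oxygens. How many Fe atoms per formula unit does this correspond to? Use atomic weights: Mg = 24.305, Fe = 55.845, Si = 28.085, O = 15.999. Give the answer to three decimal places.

1.601 Fe apfu

8.41 wt% MgO ÷ 40.304 g/mol = 0.20866 mol, giving 0.20866 Mg and 0.20866 O.
60.10 wt% FeO ÷ 71.844 g/mol = 0.83653 mol, giving 0.83653 Fe and 0.83653 O.
31.37 wt% SiO2 ÷ 60.083 g/mol = 0.52211 mol, giving 0.52211 Si and 1.04422 O.
Oxygen sums to 2.08941; scaling by 4/2.08941 = 1.91442 puts the formula on 4 O.
Fe: 0.83653 × 1.91442 = 1.601 atoms per formula unit.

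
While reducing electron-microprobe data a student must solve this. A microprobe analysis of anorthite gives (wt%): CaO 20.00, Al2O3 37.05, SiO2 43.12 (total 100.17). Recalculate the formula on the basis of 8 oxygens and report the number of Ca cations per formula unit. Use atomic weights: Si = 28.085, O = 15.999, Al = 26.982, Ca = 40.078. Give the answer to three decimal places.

20.00 wt% CaO ÷ 56.077 g/mol = 0.35665 mol, giving 0.35665 Ca and 0.35665 O.
37.05 wt% Al2O3 ÷ 101.961 g/mol = 0.36337 mol, giving 0.72674 Al and 1.09011 O.
43.12 wt% SiO2 ÷ 60.083 g/mol = 0.71767 mol, giving 0.71767 Si and 1.43534 O.
Oxygen sums to 2.88210; scaling by 8/2.88210 = 2.77575 puts the formula on 8 O.
Ca: 0.35665 × 2.77575 = 0.990 atoms per formula unit.

0.990 Ca apfu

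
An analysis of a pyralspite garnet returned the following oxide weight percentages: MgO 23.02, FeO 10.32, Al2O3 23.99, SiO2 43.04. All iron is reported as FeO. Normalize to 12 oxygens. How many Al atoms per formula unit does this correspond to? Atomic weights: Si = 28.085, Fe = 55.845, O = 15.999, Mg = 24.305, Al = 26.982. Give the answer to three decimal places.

1.979 Al apfu

MgO: 23.02/40.304 = 0.57116 mol → 0.57116 mol Mg, 0.57116 mol O.
FeO: 10.32/71.844 = 0.14364 mol → 0.14364 mol Fe, 0.14364 mol O.
Al2O3: 23.99/101.961 = 0.23529 mol → 0.47058 mol Al, 0.70587 mol O.
SiO2: 43.04/60.083 = 0.71634 mol → 0.71634 mol Si, 1.43268 mol O.
Total oxygen = 2.85335 mol. Normalization factor = 12/2.85335 = 4.20558.
Al per 12 O = 0.47058 × 4.20558 = 1.979.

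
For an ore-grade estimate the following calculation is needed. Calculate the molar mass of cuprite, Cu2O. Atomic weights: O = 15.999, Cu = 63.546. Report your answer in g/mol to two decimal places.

M = 2*63.546 + 1*15.999

143.09 g/mol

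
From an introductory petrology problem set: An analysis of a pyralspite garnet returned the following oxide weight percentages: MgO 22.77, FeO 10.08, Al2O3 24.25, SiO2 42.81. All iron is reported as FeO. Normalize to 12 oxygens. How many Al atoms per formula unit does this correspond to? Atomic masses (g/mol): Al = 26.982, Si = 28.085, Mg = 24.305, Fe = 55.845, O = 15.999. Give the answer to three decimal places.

MgO: 22.77/40.304 = 0.56496 mol → 0.56496 mol Mg, 0.56496 mol O.
FeO: 10.08/71.844 = 0.14030 mol → 0.14030 mol Fe, 0.14030 mol O.
Al2O3: 24.25/101.961 = 0.23784 mol → 0.47568 mol Al, 0.71352 mol O.
SiO2: 42.81/60.083 = 0.71251 mol → 0.71251 mol Si, 1.42502 mol O.
Total oxygen = 2.84380 mol. Normalization factor = 12/2.84380 = 4.21971.
Al per 12 O = 0.47568 × 4.21971 = 2.007.

2.007 Al apfu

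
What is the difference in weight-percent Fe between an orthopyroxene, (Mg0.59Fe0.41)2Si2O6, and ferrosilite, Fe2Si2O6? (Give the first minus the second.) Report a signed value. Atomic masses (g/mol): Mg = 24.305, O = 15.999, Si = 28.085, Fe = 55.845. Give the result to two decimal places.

Fe in (Mg0.59Fe0.41)2Si2O6: molar mass 226.637 g/mol; 0.82×55.845 = 45.793 g → 20.21 wt%.
Fe in Fe2Si2O6: molar mass 263.854 g/mol; 2×55.845 = 111.690 g → 42.33 wt%.
Difference = 20.21 − 42.33 = -22.12 percentage points.

-22.12 percentage points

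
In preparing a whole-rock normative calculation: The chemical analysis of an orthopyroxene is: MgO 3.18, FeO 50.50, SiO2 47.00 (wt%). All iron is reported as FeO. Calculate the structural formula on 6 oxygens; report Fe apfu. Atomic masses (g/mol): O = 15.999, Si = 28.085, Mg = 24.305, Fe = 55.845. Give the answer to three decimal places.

MgO: 3.18/40.304 = 0.07890 mol → 0.07890 mol Mg, 0.07890 mol O.
FeO: 50.50/71.844 = 0.70291 mol → 0.70291 mol Fe, 0.70291 mol O.
SiO2: 47.00/60.083 = 0.78225 mol → 0.78225 mol Si, 1.56450 mol O.
Total oxygen = 2.34631 mol. Normalization factor = 6/2.34631 = 2.55721.
Fe per 6 O = 0.70291 × 2.55721 = 1.797.

1.797 Fe apfu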